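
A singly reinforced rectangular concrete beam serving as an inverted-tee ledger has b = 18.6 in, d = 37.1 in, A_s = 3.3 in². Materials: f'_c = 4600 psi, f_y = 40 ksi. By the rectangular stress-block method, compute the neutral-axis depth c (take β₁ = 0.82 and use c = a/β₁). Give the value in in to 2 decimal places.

T = A_s f_y = 3.3 × 40 = 132 kips.
a = T/(0.85 f'_c b) = 132/(0.85 × 4.6 × 18.6) = 1.8150 in.
With β₁ = 0.82, c = a/β₁ = 1.8150/0.82 = 2.21 in.

c ≈ 2.21 in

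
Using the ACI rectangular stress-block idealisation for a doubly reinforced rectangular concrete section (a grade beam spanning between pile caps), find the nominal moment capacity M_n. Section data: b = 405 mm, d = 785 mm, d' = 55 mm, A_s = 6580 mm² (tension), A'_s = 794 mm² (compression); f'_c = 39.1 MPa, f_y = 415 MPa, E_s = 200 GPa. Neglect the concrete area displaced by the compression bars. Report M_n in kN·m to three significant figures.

Assume both tension and compression steel yield.
Net tension couple steel: A_s − A'_s = 5786 mm².
a = (A_s − A'_s) f_y / (0.85 f'_c b) = 2401190/(0.85 × 39.1 × 405) = 178.39 mm.
c = a/β₁ = 178.39/0.771 = 231.37 mm; ε'_s = 0.003(c − d')/c = 0.0023 ≥ f_y/E_s = 0.0021, so compression steel does yield.
M_n = (A_s − A'_s) f_y (d − a/2) + A'_s f_y (d − d') = [2401190 × (785 − 89.195) + 329510 × (785 − 55)] × 10⁻⁶ = 1670.76 + 240.54 = 1911.30 kN·m.

M_n ≈ 1910 kN·m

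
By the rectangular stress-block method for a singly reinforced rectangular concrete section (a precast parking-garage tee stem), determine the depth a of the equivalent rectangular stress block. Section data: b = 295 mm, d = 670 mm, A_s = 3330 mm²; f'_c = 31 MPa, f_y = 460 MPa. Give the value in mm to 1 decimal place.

a ≈ 197.1 mm

T = A_s f_y = 3330 × 460 = 1531800 N = 1531.8 kN.
Setting C = 0.85 f'_c a b equal to T: a = 1531800/(0.85 × 31 × 295) = 197.1 mm.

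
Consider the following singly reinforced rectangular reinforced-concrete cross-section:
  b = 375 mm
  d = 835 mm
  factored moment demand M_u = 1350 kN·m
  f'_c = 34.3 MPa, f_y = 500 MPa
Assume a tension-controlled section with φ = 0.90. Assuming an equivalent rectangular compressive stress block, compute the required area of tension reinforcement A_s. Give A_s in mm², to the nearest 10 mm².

M_n = M_u/φ = 1350/0.90 = 1500 kN·m.
With M_n = 0.85 f'_c a b (d − a/2), solve the quadratic for a:
a = d − √(d² − 2M_n/(0.85 f'_c b)) = 835 − √(835² − 2 × 1500×10⁶/(0.85 × 34.3 × 375)) = 184.75 mm.
A_s = 0.85 f'_c a b / f_y = 0.85 × 34.3 × 184.75 × 375 / 500 = 4039.8 mm².

A_s ≈ 4040 mm²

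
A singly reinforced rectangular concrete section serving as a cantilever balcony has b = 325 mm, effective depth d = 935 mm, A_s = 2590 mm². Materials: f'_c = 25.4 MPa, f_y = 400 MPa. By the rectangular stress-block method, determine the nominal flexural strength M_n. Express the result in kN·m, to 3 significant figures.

M_n ≈ 892 kN·m

T = A_s f_y = 2590 × 400 = 1036000 N = 1036 kN.
From C = T: a = T/(0.85 f'_c b) = 1036000/(0.85 × 25.4 × 325) = 147.65 mm.
M_n = T(d − a/2) = 1036 kN × (935 − 73.825) mm = 892.18 kN·m.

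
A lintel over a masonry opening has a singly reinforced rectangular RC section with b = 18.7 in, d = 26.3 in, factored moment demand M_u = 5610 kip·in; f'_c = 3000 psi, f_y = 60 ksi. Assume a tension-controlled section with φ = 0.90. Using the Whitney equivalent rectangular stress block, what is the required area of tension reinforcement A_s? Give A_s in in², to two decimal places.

M_n = M_u/φ = 5610/0.90 = 6233.33 kip·in.
From M_n = 0.85 f'_c a b (d − a/2):
a = d − √(d² − 2M_n/(0.85 f'_c b)) = 26.3 − √(26.3² − 2 × 6233.33/(0.85 × 3 × 18.7)) = 5.557 in.
A_s = 0.85 f'_c a b / f_y = 0.85 × 3 × 5.557 × 18.7 / 60 = 4.416 in².

A_s ≈ 4.42 in²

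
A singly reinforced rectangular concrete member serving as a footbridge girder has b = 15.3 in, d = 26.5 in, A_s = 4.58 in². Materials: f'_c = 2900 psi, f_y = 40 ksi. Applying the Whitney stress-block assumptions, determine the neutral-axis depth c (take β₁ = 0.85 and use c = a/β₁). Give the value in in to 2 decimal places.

T = A_s f_y = 4.58 × 40 = 183.2 kips.
a = T/(0.85 f'_c b) = 183.2/(0.85 × 2.9 × 15.3) = 4.8575 in.
With β₁ = 0.85, c = a/β₁ = 4.8575/0.85 = 5.71 in.

c ≈ 5.71 in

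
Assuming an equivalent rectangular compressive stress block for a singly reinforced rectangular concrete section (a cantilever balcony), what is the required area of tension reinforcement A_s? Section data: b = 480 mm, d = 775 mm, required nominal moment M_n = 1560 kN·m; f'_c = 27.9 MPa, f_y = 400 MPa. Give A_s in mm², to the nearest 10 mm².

A_s ≈ 5790 mm²

With M_n = 0.85 f'_c a b (d − a/2), solve the quadratic for a:
a = d − √(d² − 2M_n/(0.85 f'_c b)) = 775 − √(775² − 2 × 1560×10⁶/(0.85 × 27.9 × 480)) = 203.57 mm.
A_s = 0.85 f'_c a b / f_y = 0.85 × 27.9 × 203.57 × 480 / 400 = 5793.2 mm².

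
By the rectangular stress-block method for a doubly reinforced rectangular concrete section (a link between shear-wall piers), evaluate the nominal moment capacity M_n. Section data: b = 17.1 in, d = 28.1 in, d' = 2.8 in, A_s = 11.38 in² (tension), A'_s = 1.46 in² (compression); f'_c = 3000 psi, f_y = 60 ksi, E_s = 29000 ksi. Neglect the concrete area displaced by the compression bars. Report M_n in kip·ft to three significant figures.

M_n ≈ 1240 kip·ft

Assume both steels yield.
a = (A_s − A'_s) f_y/(0.85 f'_c b) = (11.38 − 1.46) × 60/(0.85 × 3 × 17.1) = 13.650 in.
c = a/β₁ = 13.650/0.85 = 16.059 in; ε'_s = 0.003(c − d')/c = 0.0025 ≥ ε_y = 0.0021, so the compression steel yields.
M_n = (A_s − A'_s) f_y (d − a/2) + A'_s f_y (d − d') = 595.2 × (28.1 − 6.825) + 87.6 × (28.1 − 2.8) = 12662.9 + 2216.3 = 14879.2 kip·in = 14879.2/12 = 1239.93 kip·ft.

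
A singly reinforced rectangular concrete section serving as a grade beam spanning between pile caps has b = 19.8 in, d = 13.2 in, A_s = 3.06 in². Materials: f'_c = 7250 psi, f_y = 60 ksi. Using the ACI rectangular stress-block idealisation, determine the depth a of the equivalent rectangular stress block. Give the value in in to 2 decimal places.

T = A_s f_y = 3.06 × 60 = 183.6 kips.
a = T/(0.85 f'_c b) = 183.6/(0.85 × 7.25 × 19.8) = 1.50 in.

a ≈ 1.50 in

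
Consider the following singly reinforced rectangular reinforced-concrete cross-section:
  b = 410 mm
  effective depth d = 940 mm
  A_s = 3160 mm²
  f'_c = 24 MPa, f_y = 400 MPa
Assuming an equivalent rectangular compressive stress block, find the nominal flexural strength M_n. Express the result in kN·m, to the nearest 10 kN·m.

M_n ≈ 1090 kN·m

T = A_s f_y = 3160 × 400 = 1264000 N = 1264 kN.
From C = T: a = T/(0.85 f'_c b) = 1264000/(0.85 × 24 × 410) = 151.12 mm.
M_n = T(d − a/2) = 1264 kN × (940 − 75.56) mm = 1092.65 kN·m.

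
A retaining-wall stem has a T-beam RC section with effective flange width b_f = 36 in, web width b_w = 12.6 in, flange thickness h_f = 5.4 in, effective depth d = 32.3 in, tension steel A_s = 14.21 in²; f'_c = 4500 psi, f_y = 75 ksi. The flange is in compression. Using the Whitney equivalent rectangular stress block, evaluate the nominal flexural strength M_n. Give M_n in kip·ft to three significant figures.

M_n ≈ 2470 kip·ft

Tension: T = A_s f_y = 14.21 × 75 = 1065.75 kips.
Try a within the flange: a = T/(0.85 f'_c b_f) = 1065.75/(0.85 × 4.5 × 36) = 7.740 in.
a = 7.740 > h_f = 5.4 in: the block extends into the web. Split into flange-overhang and web parts.
C_f = 0.85 f'_c (b_f − b_w) h_f = 0.85 × 4.5 × (36 − 12.6) × 5.4 = 483.3 kips.
Remaining web compression depth: a_w = (T − C_f)/(0.85 f'_c b_w) = (1065.75 − 483.3)/(0.85 × 4.5 × 12.6) = 12.085 in.
M_n = C_f(d − h_f/2) + (T − C_f)(d − a_w/2) = 483.3 × (32.3 − 2.7) + 582.45 × (32.3 − 6.0425) = 14305.7 + 15293.7 = 29599.4 kip·in.
M_n = 29599.4/12 = 2466.62 kip·ft.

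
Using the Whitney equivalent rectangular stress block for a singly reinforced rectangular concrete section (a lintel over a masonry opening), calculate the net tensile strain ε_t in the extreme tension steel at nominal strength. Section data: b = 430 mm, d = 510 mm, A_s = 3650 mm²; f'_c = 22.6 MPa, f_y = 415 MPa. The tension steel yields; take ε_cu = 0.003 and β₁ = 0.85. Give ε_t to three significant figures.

ε_t ≈ 0.00409

a = A_s f_y/(0.85 f'_c b) = 183.38 mm.
β₁ = 0.85, so c = a/β₁ = 183.38/0.85 = 215.74 mm.
From the linear strain diagram with ε_cu = 0.003: ε_t = 0.003 (d − c)/c = 0.003 × (510 − 215.74)/215.74 = 0.00409.
ε_t is between 0.004 and 0.005 — transition zone.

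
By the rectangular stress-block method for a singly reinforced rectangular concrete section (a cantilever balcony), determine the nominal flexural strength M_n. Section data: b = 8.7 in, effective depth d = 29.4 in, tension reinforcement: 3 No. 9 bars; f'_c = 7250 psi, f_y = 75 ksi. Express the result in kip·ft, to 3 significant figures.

A_s = 3 × 1 = 3 in².
T = A_s f_y = 3 × 75 = 225 kips.
a = T/(0.85 f'_c b) = 225/(0.85 × 7.25 × 8.7) = 4.197 in.
M_n = T(d − a/2) = 225 × (29.4 − 2.0985) = 6142.8 kip·in = 6142.8/12 = 511.90 kip·ft.

M_n ≈ 512 kip·ft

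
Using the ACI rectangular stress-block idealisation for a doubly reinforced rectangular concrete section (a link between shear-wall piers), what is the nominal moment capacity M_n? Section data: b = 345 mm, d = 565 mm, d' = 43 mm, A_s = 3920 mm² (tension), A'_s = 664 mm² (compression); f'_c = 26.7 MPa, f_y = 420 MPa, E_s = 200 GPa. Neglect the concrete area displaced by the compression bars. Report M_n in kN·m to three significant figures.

Assume both tension and compression steel yield.
Net tension couple steel: A_s − A'_s = 3256 mm².
a = (A_s − A'_s) f_y / (0.85 f'_c b) = 1367520/(0.85 × 26.7 × 345) = 174.66 mm.
c = a/β₁ = 174.66/0.85 = 205.48 mm; ε'_s = 0.003(c − d')/c = 0.0024 ≥ f_y/E_s = 0.0021, so compression steel does yield.
M_n = (A_s − A'_s) f_y (d − a/2) + A'_s f_y (d − d') = [1367520 × (565 − 87.33) + 278880 × (565 − 43)] × 10⁻⁶ = 653.22 + 145.58 = 798.80 kN·m.

M_n ≈ 799 kN·m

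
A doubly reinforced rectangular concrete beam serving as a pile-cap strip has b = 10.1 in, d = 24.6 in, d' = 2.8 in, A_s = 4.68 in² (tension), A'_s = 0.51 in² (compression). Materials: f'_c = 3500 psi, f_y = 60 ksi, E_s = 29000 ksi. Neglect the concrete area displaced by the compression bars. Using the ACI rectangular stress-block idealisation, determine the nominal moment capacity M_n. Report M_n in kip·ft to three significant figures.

M_n ≈ 482 kip·ft

Assume both steels yield.
a = (A_s − A'_s) f_y/(0.85 f'_c b) = (4.68 − 0.51) × 60/(0.85 × 3.5 × 10.1) = 8.327 in.
c = a/β₁ = 8.327/0.85 = 9.796 in; ε'_s = 0.003(c − d')/c = 0.0021 ≥ ε_y = 0.0021, so the compression steel yields.
M_n = (A_s − A'_s) f_y (d − a/2) + A'_s f_y (d − d') = 250.2 × (24.6 − 4.1635) + 30.6 × (24.6 − 2.8) = 5113.2 + 667.1 = 5780.3 kip·in = 5780.3/12 = 481.69 kip·ft.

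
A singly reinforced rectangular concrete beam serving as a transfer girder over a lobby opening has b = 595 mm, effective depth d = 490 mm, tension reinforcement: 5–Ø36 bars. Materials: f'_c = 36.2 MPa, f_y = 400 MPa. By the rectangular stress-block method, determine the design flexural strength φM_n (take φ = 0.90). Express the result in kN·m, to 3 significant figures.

φM_n ≈ 796 kN·m

A_s = 5 × 1018 = 5090 mm².
T = A_s f_y = 5090 × 400 = 2036000 N = 2036 kN.
From C = T: a = T/(0.85 f'_c b) = 2036000/(0.85 × 36.2 × 595) = 111.21 mm.
M_n = T(d − a/2) = 2036 kN × (490 − 55.605) mm = 884.43 kN·m.
φM_n = 0.90 × 884.43 = 795.99 kN·m.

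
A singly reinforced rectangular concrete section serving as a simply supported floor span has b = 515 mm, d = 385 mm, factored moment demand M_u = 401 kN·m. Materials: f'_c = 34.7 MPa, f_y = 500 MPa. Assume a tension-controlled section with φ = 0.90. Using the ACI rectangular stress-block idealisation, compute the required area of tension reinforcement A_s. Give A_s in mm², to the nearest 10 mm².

M_n = M_u/φ = 401/0.90 = 445.556 kN·m.
With M_n = 0.85 f'_c a b (d − a/2), solve the quadratic for a:
a = d − √(d² − 2M_n/(0.85 f'_c b)) = 385 − √(385² − 2 × 445.556×10⁶/(0.85 × 34.7 × 515)) = 85.73 mm.
A_s = 0.85 f'_c a b / f_y = 0.85 × 34.7 × 85.73 × 515 / 500 = 2604.5 mm².

A_s ≈ 2600 mm²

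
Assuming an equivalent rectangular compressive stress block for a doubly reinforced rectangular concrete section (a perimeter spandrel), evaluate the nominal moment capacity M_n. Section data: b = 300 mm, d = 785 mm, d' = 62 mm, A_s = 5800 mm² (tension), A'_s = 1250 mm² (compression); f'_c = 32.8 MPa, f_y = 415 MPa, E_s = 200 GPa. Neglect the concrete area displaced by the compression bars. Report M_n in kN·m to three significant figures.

Assume both tension and compression steel yield.
Net tension couple steel: A_s − A'_s = 4550 mm².
a = (A_s − A'_s) f_y / (0.85 f'_c b) = 1888250/(0.85 × 32.8 × 300) = 225.76 mm.
c = a/β₁ = 225.76/0.816 = 276.67 mm; ε'_s = 0.003(c − d')/c = 0.0023 ≥ f_y/E_s = 0.0021, so compression steel does yield.
M_n = (A_s − A'_s) f_y (d − a/2) + A'_s f_y (d − d') = [1888250 × (785 − 112.88) + 518750 × (785 − 62)] × 10⁻⁶ = 1269.13 + 375.06 = 1644.19 kN·m.

M_n ≈ 1640 kN·m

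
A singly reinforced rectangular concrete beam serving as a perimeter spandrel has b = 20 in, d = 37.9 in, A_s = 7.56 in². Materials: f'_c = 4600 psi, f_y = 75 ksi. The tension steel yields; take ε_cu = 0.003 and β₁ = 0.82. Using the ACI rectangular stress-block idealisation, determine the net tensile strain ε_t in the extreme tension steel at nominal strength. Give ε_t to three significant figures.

a = A_s f_y/(0.85 f'_c b) = 7.251 in.
β₁ = 0.82, so c = a/β₁ = 7.251/0.82 = 8.843 in.
From the linear strain diagram with ε_cu = 0.003: ε_t = 0.003 (d − c)/c = 0.003 × (37.9 − 8.843)/8.843 = 0.00986.
Since ε_t ≥ 0.005, the section is tension-controlled.

ε_t ≈ 0.00986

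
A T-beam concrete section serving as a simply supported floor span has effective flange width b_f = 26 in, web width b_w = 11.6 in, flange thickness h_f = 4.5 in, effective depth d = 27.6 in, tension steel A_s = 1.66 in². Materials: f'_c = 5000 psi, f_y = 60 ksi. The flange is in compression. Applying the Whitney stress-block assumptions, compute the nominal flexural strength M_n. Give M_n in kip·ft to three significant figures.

Tension: T = A_s f_y = 1.66 × 60 = 99.6 kips.
Try a within the flange: a = T/(0.85 f'_c b_f) = 99.6/(0.85 × 5 × 26) = 0.901 in.
Since a = 0.901 ≤ h_f = 4.5 in, the stress block lies entirely in the flange; analyse as a rectangular beam of width b_f.
M_n = T(d − a/2) = 99.6 × (27.6 − 0.4505) = 2704.1 kip·in.
M_n = 2704.1/12 = 225.34 kip·ft.

M_n ≈ 225 kip·ft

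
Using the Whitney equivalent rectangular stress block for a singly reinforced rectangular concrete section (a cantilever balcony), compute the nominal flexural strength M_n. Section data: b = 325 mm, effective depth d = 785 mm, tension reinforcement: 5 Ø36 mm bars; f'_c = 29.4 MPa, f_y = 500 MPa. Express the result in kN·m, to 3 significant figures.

A_s = 5 × 1018 = 5090 mm².
T = A_s f_y = 5090 × 500 = 2545000 N = 2545 kN.
From C = T: a = T/(0.85 f'_c b) = 2545000/(0.85 × 29.4 × 325) = 313.36 mm.
M_n = T(d − a/2) = 2545 kN × (785 − 156.68) mm = 1599.07 kN·m.

M_n ≈ 1600 kN·m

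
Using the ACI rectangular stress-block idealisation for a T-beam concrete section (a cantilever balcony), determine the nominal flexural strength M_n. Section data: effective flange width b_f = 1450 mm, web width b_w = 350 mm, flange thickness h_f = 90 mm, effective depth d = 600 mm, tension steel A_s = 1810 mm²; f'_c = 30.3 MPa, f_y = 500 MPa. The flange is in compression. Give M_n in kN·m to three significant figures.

M_n ≈ 532 kN·m

Tension: T = A_s f_y = 1810 × 500 = 905000 N.
Try a within the flange: a = T/(0.85 f'_c b_f) = 905000/(0.85 × 30.3 × 1450) = 24.23 mm.
Since a = 24.23 ≤ h_f = 90 mm, the stress block lies entirely in the flange; analyse as a rectangular beam of width b_f.
M_n = T(d − a/2) = 905000 × (600 − 12.115) = 532.04 × 10⁶ N·mm.
M_n = 532.04 kN·m.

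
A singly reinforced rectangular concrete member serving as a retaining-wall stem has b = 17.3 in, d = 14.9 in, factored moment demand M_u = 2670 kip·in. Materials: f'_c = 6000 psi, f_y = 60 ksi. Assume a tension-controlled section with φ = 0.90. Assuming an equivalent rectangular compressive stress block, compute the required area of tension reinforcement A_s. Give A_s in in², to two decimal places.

M_n = M_u/φ = 2670/0.90 = 2966.67 kip·in.
From M_n = 0.85 f'_c a b (d − a/2):
a = d − √(d² − 2M_n/(0.85 f'_c b)) = 14.9 − √(14.9² − 2 × 2966.67/(0.85 × 6 × 17.3)) = 2.460 in.
A_s = 0.85 f'_c a b / f_y = 0.85 × 6 × 2.460 × 17.3 / 60 = 3.617 in².

A_s ≈ 3.62 in²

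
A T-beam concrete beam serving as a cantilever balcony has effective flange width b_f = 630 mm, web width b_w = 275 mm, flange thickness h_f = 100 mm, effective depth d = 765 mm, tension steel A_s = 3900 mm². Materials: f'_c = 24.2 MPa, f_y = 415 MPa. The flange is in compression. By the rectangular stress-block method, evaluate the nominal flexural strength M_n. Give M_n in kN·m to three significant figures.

M_n ≈ 1130 kN·m

Tension: T = A_s f_y = 3900 × 415 = 1618500 N.
Try a within the flange: a = T/(0.85 f'_c b_f) = 1618500/(0.85 × 24.2 × 630) = 124.89 mm.
a = 124.89 > h_f = 100 mm: the block extends into the web. Split into flange-overhang and web parts.
C_f = 0.85 f'_c (b_f − b_w) h_f = 0.85 × 24.2 × (630 − 275) × 100 = 730235 N.
Remaining web compression depth: a_w = (T − C_f)/(0.85 f'_c b_w) = (1618500 − 730235)/(0.85 × 24.2 × 275) = 157.03 mm.
M_n = C_f(d − h_f/2) + (T − C_f)(d − a_w/2) = 730235 × (765 − 50) + 888265 × (765 − 78.515) = 522.12 + 609.78 = 1131.90 × 10⁶ N·mm.
M_n = 1131.90 kN·m.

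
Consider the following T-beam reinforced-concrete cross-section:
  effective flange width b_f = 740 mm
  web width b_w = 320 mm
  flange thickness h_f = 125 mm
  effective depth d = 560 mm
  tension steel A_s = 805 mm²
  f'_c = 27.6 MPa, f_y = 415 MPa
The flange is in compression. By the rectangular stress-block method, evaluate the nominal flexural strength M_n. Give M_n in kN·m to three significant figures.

Tension: T = A_s f_y = 805 × 415 = 334075 N.
Try a within the flange: a = T/(0.85 f'_c b_f) = 334075/(0.85 × 27.6 × 740) = 19.24 mm.
Since a = 19.24 ≤ h_f = 125 mm, the stress block lies entirely in the flange; analyse as a rectangular beam of width b_f.
M_n = T(d − a/2) = 334075 × (560 − 9.62) = 183.87 × 10⁶ N·mm.
M_n = 183.87 kN·m.

M_n ≈ 184 kN·m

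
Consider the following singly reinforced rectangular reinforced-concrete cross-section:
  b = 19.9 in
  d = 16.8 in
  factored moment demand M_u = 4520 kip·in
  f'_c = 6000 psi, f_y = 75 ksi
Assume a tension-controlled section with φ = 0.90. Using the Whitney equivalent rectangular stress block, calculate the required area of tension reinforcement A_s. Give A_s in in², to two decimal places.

A_s ≈ 4.41 in²

M_n = M_u/φ = 4520/0.90 = 5022.22 kip·in.
From M_n = 0.85 f'_c a b (d − a/2):
a = d − √(d² − 2M_n/(0.85 f'_c b)) = 16.8 − √(16.8² − 2 × 5022.22/(0.85 × 6 × 19.9)) = 3.262 in.
A_s = 0.85 f'_c a b / f_y = 0.85 × 6 × 3.262 × 19.9 / 75 = 4.414 in².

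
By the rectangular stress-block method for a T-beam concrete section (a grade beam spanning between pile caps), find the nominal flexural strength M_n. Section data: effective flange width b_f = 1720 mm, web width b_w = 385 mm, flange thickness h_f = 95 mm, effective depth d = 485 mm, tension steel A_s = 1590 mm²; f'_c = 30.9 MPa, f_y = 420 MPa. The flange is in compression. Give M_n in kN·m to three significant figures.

Tension: T = A_s f_y = 1590 × 420 = 667800 N.
Try a within the flange: a = T/(0.85 f'_c b_f) = 667800/(0.85 × 30.9 × 1720) = 14.78 mm.
Since a = 14.78 ≤ h_f = 95 mm, the stress block lies entirely in the flange; analyse as a rectangular beam of width b_f.
M_n = T(d − a/2) = 667800 × (485 − 7.39) = 318.95 × 10⁶ N·mm.
M_n = 318.95 kN·m.

M_n ≈ 319 kN·m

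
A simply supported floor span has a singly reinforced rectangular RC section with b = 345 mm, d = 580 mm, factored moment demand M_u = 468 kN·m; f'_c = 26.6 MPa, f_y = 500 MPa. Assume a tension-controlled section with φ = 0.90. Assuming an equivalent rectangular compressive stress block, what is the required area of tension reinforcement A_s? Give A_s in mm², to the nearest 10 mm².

M_n = M_u/φ = 468/0.90 = 520 kN·m.
With M_n = 0.85 f'_c a b (d − a/2), solve the quadratic for a:
a = d − √(d² − 2M_n/(0.85 f'_c b)) = 580 − √(580² − 2 × 520×10⁶/(0.85 × 26.6 × 345)) = 129.36 mm.
A_s = 0.85 f'_c a b / f_y = 0.85 × 26.6 × 129.36 × 345 / 500 = 2018.1 mm².

A_s ≈ 2020 mm²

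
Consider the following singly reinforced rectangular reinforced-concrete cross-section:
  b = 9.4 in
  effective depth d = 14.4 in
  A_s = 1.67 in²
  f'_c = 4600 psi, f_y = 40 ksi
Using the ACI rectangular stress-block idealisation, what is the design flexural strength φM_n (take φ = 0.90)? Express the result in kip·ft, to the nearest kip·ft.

φM_n ≈ 68 kip·ft

T = A_s f_y = 1.67 × 40 = 66.8 kips.
a = T/(0.85 f'_c b) = 66.8/(0.85 × 4.6 × 9.4) = 1.817 in.
M_n = T(d − a/2) = 66.8 × (14.4 − 0.9085) = 901.2 kip·in = 901.2/12 = 75.10 kip·ft.
φM_n = 0.90 × 75.10 = 67.59 kip·ft.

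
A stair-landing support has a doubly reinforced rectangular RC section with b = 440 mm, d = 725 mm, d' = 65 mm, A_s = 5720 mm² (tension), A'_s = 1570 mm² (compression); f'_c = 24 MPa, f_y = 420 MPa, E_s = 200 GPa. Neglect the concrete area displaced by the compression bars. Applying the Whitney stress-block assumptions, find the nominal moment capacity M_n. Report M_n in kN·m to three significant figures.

Assume both tension and compression steel yield.
Net tension couple steel: A_s − A'_s = 4150 mm².
a = (A_s − A'_s) f_y / (0.85 f'_c b) = 1743000/(0.85 × 24 × 440) = 194.18 mm.
c = a/β₁ = 194.18/0.85 = 228.45 mm; ε'_s = 0.003(c − d')/c = 0.0021 ≥ f_y/E_s = 0.0021, so compression steel does yield.
M_n = (A_s − A'_s) f_y (d − a/2) + A'_s f_y (d − d') = [1743000 × (725 − 97.09) + 659400 × (725 − 65)] × 10⁻⁶ = 1094.45 + 435.20 = 1529.65 kN·m.

M_n ≈ 1530 kN·m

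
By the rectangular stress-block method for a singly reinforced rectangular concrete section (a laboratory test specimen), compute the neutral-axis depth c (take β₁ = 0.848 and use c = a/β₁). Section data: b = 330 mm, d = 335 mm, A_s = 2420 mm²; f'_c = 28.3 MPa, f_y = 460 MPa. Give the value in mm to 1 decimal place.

c ≈ 165.4 mm

T = A_s f_y = 2420 × 460 = 1113200 N = 1113.2 kN.
Setting C = 0.85 f'_c a b equal to T: a = 1113200/(0.85 × 28.3 × 330) = 140.234 mm.
With β₁ = 0.848, c = a/β₁ = 140.234/0.848 = 165.4 mm.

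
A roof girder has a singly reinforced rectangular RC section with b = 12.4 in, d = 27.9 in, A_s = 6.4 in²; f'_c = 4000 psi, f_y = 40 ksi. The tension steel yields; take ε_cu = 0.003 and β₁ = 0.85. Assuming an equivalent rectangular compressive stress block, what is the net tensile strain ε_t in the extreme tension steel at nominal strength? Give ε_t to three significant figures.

a = A_s f_y/(0.85 f'_c b) = 6.072 in.
β₁ = 0.85, so c = a/β₁ = 6.072/0.85 = 7.144 in.
From the linear strain diagram with ε_cu = 0.003: ε_t = 0.003 (d − c)/c = 0.003 × (27.9 − 7.144)/7.144 = 0.00872.
Since ε_t ≥ 0.005, the section is tension-controlled.

ε_t ≈ 0.00872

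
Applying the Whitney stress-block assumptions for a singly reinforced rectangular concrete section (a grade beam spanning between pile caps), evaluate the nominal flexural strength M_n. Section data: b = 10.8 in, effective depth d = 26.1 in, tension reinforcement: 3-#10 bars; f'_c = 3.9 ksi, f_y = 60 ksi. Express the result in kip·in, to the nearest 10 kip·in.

M_n ≈ 5240 kip·in

A_s = 3 × 1.27 = 3.81 in².
T = A_s f_y = 3.81 × 60 = 228.6 kips.
a = T/(0.85 f'_c b) = 228.6/(0.85 × 3.9 × 10.8) = 6.385 in.
M_n = T(d − a/2) = 228.6 × (26.1 − 3.1925) = 5236.7 kip·in.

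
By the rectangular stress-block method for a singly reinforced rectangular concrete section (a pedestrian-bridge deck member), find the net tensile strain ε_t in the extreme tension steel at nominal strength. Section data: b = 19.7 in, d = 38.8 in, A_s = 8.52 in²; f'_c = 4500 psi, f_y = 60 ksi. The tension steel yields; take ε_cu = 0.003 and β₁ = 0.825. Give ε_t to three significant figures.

ε_t ≈ 0.0112

a = A_s f_y/(0.85 f'_c b) = 6.784 in.
β₁ = 0.825, so c = a/β₁ = 6.784/0.825 = 8.223 in.
From the linear strain diagram with ε_cu = 0.003: ε_t = 0.003 (d − c)/c = 0.003 × (38.8 − 8.223)/8.223 = 0.0112.
Since ε_t ≥ 0.005, the section is tension-controlled.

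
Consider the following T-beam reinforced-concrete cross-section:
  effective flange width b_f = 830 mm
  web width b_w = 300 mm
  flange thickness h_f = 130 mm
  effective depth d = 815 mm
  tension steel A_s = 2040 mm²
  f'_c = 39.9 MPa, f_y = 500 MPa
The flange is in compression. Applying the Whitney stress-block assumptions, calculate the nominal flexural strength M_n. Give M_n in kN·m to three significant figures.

M_n ≈ 813 kN·m

Tension: T = A_s f_y = 2040 × 500 = 1020000 N.
Try a within the flange: a = T/(0.85 f'_c b_f) = 1020000/(0.85 × 39.9 × 830) = 36.24 mm.
Since a = 36.24 ≤ h_f = 130 mm, the stress block lies entirely in the flange; analyse as a rectangular beam of width b_f.
M_n = T(d − a/2) = 1020000 × (815 − 18.12) = 812.82 × 10⁶ N·mm.
M_n = 812.82 kN·m.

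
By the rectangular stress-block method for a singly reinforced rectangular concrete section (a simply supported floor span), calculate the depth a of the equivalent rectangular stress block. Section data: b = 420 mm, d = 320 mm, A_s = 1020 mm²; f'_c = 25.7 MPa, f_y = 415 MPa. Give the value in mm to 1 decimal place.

T = A_s f_y = 1020 × 415 = 423300 N = 423.3 kN.
Setting C = 0.85 f'_c a b equal to T: a = 423300/(0.85 × 25.7 × 420) = 46.1 mm.

a ≈ 46.1 mm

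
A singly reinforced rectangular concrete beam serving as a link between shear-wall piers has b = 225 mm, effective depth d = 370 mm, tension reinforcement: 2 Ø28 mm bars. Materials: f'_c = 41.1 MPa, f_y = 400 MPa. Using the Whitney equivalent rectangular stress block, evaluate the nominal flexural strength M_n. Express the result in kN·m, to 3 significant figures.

A_s = 2 × 616 = 1232 mm².
T = A_s f_y = 1232 × 400 = 492800 N = 492.8 kN.
From C = T: a = T/(0.85 f'_c b) = 492800/(0.85 × 41.1 × 225) = 62.69 mm.
M_n = T(d − a/2) = 492.8 kN × (370 − 31.345) mm = 166.89 kN·m.

M_n ≈ 167 kN·m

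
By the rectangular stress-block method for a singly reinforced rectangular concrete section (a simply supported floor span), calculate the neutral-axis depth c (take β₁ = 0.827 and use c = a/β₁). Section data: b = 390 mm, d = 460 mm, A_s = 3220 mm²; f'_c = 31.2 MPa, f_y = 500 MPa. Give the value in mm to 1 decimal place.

T = A_s f_y = 3220 × 500 = 1610000 N = 1610 kN.
Setting C = 0.85 f'_c a b equal to T: a = 1610000/(0.85 × 31.2 × 390) = 155.664 mm.
With β₁ = 0.827, c = a/β₁ = 155.664/0.827 = 188.2 mm.

c ≈ 188.2 mm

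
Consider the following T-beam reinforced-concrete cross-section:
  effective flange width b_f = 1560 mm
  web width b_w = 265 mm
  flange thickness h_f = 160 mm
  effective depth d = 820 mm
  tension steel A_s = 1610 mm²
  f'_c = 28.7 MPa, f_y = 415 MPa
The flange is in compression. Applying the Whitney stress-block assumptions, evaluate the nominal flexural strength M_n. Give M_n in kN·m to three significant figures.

Tension: T = A_s f_y = 1610 × 415 = 668150 N.
Try a within the flange: a = T/(0.85 f'_c b_f) = 668150/(0.85 × 28.7 × 1560) = 17.56 mm.
Since a = 17.56 ≤ h_f = 160 mm, the stress block lies entirely in the flange; analyse as a rectangular beam of width b_f.
M_n = T(d − a/2) = 668150 × (820 − 8.78) = 542.02 × 10⁶ N·mm.
M_n = 542.02 kN·m.

M_n ≈ 542 kN·m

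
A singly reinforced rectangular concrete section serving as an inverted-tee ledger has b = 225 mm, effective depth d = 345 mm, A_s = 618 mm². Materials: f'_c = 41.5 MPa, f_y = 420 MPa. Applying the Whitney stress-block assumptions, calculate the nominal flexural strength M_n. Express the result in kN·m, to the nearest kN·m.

T = A_s f_y = 618 × 420 = 259560 N = 259.56 kN.
From C = T: a = T/(0.85 f'_c b) = 259560/(0.85 × 41.5 × 225) = 32.70 mm.
M_n = T(d − a/2) = 259.56 kN × (345 − 16.35) mm = 85.30 kN·m.

M_n ≈ 85 kN·m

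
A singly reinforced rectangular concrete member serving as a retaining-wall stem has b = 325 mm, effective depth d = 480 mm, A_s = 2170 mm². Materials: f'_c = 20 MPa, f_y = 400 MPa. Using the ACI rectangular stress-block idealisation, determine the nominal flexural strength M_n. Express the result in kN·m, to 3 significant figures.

T = A_s f_y = 2170 × 400 = 868000 N = 868 kN.
From C = T: a = T/(0.85 f'_c b) = 868000/(0.85 × 20 × 325) = 157.10 mm.
M_n = T(d − a/2) = 868 kN × (480 − 78.55) mm = 348.46 kN·m.

M_n ≈ 348 kN·m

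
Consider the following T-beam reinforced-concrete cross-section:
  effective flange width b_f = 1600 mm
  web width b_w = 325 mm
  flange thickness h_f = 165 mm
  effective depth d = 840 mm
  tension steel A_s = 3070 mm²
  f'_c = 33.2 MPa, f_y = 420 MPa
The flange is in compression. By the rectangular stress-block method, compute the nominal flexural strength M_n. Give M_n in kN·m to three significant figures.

M_n ≈ 1060 kN·m

Tension: T = A_s f_y = 3070 × 420 = 1289400 N.
Try a within the flange: a = T/(0.85 f'_c b_f) = 1289400/(0.85 × 33.2 × 1600) = 28.56 mm.
Since a = 28.56 ≤ h_f = 165 mm, the stress block lies entirely in the flange; analyse as a rectangular beam of width b_f.
M_n = T(d − a/2) = 1289400 × (840 − 14.28) = 1064.68 × 10⁶ N·mm.
M_n = 1064.68 kN·m.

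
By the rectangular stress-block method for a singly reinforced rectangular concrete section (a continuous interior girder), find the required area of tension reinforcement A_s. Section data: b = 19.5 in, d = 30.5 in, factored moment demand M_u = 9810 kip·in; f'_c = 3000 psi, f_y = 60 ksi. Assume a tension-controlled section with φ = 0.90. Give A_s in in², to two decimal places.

M_n = M_u/φ = 9810/0.90 = 10900 kip·in.
From M_n = 0.85 f'_c a b (d − a/2):
a = d − √(d² − 2M_n/(0.85 f'_c b)) = 30.5 − √(30.5² − 2 × 10900/(0.85 × 3 × 19.5)) = 8.323 in.
A_s = 0.85 f'_c a b / f_y = 0.85 × 3 × 8.323 × 19.5 / 60 = 6.898 in².

A_s ≈ 6.90 in²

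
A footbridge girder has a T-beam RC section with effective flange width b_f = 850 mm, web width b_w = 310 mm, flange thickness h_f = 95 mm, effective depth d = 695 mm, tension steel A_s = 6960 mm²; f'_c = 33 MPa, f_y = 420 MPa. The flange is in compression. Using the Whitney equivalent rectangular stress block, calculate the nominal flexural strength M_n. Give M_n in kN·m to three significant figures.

M_n ≈ 1840 kN·m

Tension: T = A_s f_y = 6960 × 420 = 2923200 N.
Try a within the flange: a = T/(0.85 f'_c b_f) = 2923200/(0.85 × 33 × 850) = 122.60 mm.
a = 122.60 > h_f = 95 mm: the block extends into the web. Split into flange-overhang and web parts.
C_f = 0.85 f'_c (b_f − b_w) h_f = 0.85 × 33 × (850 − 310) × 95 = 1438965 N.
Remaining web compression depth: a_w = (T − C_f)/(0.85 f'_c b_w) = (2923200 − 1438965)/(0.85 × 33 × 310) = 170.69 mm.
M_n = C_f(d − h_f/2) + (T − C_f)(d − a_w/2) = 1438965 × (695 − 47.5) + 1484235 × (695 − 85.345) = 931.73 + 904.87 = 1836.60 × 10⁶ N·mm.
M_n = 1836.60 kN·m.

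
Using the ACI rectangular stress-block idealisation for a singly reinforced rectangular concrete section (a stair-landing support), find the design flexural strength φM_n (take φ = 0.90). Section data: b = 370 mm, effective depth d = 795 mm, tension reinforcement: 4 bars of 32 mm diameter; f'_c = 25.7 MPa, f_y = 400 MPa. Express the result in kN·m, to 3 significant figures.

A_s = 4 × 804 = 3216 mm².
T = A_s f_y = 3216 × 400 = 1286400 N = 1286.4 kN.
From C = T: a = T/(0.85 f'_c b) = 1286400/(0.85 × 25.7 × 370) = 159.16 mm.
M_n = T(d − a/2) = 1286.4 kN × (795 − 79.58) mm = 920.32 kN·m.
φM_n = 0.90 × 920.32 = 828.29 kN·m.

φM_n ≈ 828 kN·m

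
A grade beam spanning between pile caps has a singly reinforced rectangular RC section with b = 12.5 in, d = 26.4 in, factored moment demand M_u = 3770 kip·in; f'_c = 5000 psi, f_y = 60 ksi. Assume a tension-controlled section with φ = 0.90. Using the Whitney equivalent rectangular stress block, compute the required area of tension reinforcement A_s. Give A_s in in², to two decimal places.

M_n = M_u/φ = 3770/0.90 = 4188.89 kip·in.
From M_n = 0.85 f'_c a b (d − a/2):
a = d − √(d² − 2M_n/(0.85 f'_c b)) = 26.4 − √(26.4² − 2 × 4188.89/(0.85 × 5 × 12.5)) = 3.178 in.
A_s = 0.85 f'_c a b / f_y = 0.85 × 5 × 3.178 × 12.5 / 60 = 2.814 in².

A_s ≈ 2.81 in²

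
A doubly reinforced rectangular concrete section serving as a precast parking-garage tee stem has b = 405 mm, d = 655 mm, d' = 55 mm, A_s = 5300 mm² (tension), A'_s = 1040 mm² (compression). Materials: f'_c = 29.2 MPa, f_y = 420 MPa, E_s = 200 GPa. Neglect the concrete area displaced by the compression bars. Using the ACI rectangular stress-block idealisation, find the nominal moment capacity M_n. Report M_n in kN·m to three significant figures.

Assume both tension and compression steel yield.
Net tension couple steel: A_s − A'_s = 4260 mm².
a = (A_s − A'_s) f_y / (0.85 f'_c b) = 1789200/(0.85 × 29.2 × 405) = 177.99 mm.
c = a/β₁ = 177.99/0.841 = 211.64 mm; ε'_s = 0.003(c − d')/c = 0.0022 ≥ f_y/E_s = 0.0021, so compression steel does yield.
M_n = (A_s − A'_s) f_y (d − a/2) + A'_s f_y (d − d') = [1789200 × (655 − 88.995) + 436800 × (655 − 55)] × 10⁻⁶ = 1012.70 + 262.08 = 1274.78 kN·m.

M_n ≈ 1270 kN·m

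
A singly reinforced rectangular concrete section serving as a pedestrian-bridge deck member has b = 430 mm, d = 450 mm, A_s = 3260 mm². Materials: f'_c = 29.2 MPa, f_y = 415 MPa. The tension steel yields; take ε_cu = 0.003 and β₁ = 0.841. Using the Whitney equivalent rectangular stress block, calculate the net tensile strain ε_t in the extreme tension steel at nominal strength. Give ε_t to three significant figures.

ε_t ≈ 0.00596

a = A_s f_y/(0.85 f'_c b) = 126.76 mm.
β₁ = 0.841, so c = a/β₁ = 126.76/0.841 = 150.73 mm.
From the linear strain diagram with ε_cu = 0.003: ε_t = 0.003 (d − c)/c = 0.003 × (450 − 150.73)/150.73 = 0.00596.
Since ε_t ≥ 0.005, the section is tension-controlled.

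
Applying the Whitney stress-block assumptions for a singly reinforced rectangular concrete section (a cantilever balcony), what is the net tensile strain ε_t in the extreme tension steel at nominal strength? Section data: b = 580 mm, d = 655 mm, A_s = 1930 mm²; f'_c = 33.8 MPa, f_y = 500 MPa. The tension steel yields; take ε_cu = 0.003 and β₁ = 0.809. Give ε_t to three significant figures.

a = A_s f_y/(0.85 f'_c b) = 57.91 mm.
β₁ = 0.809, so c = a/β₁ = 57.91/0.809 = 71.58 mm.
From the linear strain diagram with ε_cu = 0.003: ε_t = 0.003 (d − c)/c = 0.003 × (655 − 71.58)/71.58 = 0.0245.
Since ε_t ≥ 0.005, the section is tension-controlled.

ε_t ≈ 0.0245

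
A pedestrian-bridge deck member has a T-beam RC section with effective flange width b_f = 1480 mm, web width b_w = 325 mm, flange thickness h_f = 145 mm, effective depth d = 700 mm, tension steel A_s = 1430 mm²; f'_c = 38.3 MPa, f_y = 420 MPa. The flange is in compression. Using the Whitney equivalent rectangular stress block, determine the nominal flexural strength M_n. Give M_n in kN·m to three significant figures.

M_n ≈ 417 kN·m

Tension: T = A_s f_y = 1430 × 420 = 600600 N.
Try a within the flange: a = T/(0.85 f'_c b_f) = 600600/(0.85 × 38.3 × 1480) = 12.47 mm.
Since a = 12.47 ≤ h_f = 145 mm, the stress block lies entirely in the flange; analyse as a rectangular beam of width b_f.
M_n = T(d − a/2) = 600600 × (700 − 6.235) = 416.68 × 10⁶ N·mm.
M_n = 416.68 kN·m.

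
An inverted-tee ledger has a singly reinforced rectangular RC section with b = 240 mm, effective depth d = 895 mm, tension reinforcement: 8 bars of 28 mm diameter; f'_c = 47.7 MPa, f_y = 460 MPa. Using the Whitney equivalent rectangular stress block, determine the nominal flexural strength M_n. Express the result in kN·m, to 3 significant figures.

A_s = 8 × 616 = 4928 mm².
T = A_s f_y = 4928 × 460 = 2266880 N = 2266.88 kN.
From C = T: a = T/(0.85 f'_c b) = 2266880/(0.85 × 47.7 × 240) = 232.96 mm.
M_n = T(d − a/2) = 2266.88 kN × (895 − 116.48) mm = 1764.81 kN·m.

M_n ≈ 1760 kN·m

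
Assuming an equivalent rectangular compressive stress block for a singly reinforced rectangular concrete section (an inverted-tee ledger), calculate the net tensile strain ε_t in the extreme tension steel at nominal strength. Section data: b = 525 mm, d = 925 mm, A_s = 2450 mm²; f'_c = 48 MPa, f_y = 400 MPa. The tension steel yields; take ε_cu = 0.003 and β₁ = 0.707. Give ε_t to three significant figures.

ε_t ≈ 0.0399

a = A_s f_y/(0.85 f'_c b) = 45.75 mm.
β₁ = 0.707, so c = a/β₁ = 45.75/0.707 = 64.71 mm.
From the linear strain diagram with ε_cu = 0.003: ε_t = 0.003 (d − c)/c = 0.003 × (925 − 64.71)/64.71 = 0.0399.
Since ε_t ≥ 0.005, the section is tension-controlled.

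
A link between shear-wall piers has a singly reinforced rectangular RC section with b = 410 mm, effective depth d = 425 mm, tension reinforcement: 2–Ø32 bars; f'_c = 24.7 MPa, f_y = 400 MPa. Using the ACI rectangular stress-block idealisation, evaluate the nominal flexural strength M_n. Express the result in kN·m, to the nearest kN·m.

A_s = 2 × 804 = 1608 mm².
T = A_s f_y = 1608 × 400 = 643200 N = 643.2 kN.
From C = T: a = T/(0.85 f'_c b) = 643200/(0.85 × 24.7 × 410) = 74.72 mm.
M_n = T(d − a/2) = 643.2 kN × (425 − 37.36) mm = 249.33 kN·m.

M_n ≈ 249 kN·m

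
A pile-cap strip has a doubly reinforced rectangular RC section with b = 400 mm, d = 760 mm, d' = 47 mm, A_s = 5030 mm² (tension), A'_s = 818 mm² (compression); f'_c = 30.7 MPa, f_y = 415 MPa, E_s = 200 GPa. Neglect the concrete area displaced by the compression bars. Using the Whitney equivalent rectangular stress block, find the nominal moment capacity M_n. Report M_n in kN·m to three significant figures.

M_n ≈ 1420 kN·m

Assume both tension and compression steel yield.
Net tension couple steel: A_s − A'_s = 4212 mm².
a = (A_s − A'_s) f_y / (0.85 f'_c b) = 1747980/(0.85 × 30.7 × 400) = 167.46 mm.
c = a/β₁ = 167.46/0.831 = 201.52 mm; ε'_s = 0.003(c − d')/c = 0.0023 ≥ f_y/E_s = 0.0021, so compression steel does yield.
M_n = (A_s − A'_s) f_y (d − a/2) + A'_s f_y (d − d') = [1747980 × (760 − 83.73) + 339470 × (760 − 47)] × 10⁻⁶ = 1182.11 + 242.04 = 1424.15 kN·m.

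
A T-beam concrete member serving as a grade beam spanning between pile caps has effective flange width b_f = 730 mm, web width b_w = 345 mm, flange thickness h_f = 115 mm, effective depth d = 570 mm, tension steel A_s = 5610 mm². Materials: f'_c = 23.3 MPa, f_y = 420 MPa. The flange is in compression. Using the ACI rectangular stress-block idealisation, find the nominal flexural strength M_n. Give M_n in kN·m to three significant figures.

M_n ≈ 1130 kN·m

Tension: T = A_s f_y = 5610 × 420 = 2356200 N.
Try a within the flange: a = T/(0.85 f'_c b_f) = 2356200/(0.85 × 23.3 × 730) = 162.97 mm.
a = 162.97 > h_f = 115 mm: the block extends into the web. Split into flange-overhang and web parts.
C_f = 0.85 f'_c (b_f − b_w) h_f = 0.85 × 23.3 × (730 − 345) × 115 = 876866 N.
Remaining web compression depth: a_w = (T − C_f)/(0.85 f'_c b_w) = (2356200 − 876866)/(0.85 × 23.3 × 345) = 216.51 mm.
M_n = C_f(d − h_f/2) + (T − C_f)(d − a_w/2) = 876866 × (570 − 57.5) + 1479334 × (570 − 108.255) = 449.39 + 683.08 = 1132.47 × 10⁶ N·mm.
M_n = 1132.47 kN·m.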